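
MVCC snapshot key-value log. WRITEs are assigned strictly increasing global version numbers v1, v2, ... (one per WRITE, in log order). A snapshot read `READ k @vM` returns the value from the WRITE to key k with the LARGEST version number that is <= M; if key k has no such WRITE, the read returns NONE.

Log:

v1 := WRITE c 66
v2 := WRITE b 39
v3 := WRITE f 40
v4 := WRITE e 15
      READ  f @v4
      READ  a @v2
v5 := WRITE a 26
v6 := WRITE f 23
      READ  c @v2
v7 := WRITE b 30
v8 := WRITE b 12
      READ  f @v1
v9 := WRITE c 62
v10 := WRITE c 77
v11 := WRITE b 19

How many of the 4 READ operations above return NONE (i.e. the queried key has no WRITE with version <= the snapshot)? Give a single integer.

Answer: 2

Derivation:
v1: WRITE c=66  (c history now [(1, 66)])
v2: WRITE b=39  (b history now [(2, 39)])
v3: WRITE f=40  (f history now [(3, 40)])
v4: WRITE e=15  (e history now [(4, 15)])
READ f @v4: history=[(3, 40)] -> pick v3 -> 40
READ a @v2: history=[] -> no version <= 2 -> NONE
v5: WRITE a=26  (a history now [(5, 26)])
v6: WRITE f=23  (f history now [(3, 40), (6, 23)])
READ c @v2: history=[(1, 66)] -> pick v1 -> 66
v7: WRITE b=30  (b history now [(2, 39), (7, 30)])
v8: WRITE b=12  (b history now [(2, 39), (7, 30), (8, 12)])
READ f @v1: history=[(3, 40), (6, 23)] -> no version <= 1 -> NONE
v9: WRITE c=62  (c history now [(1, 66), (9, 62)])
v10: WRITE c=77  (c history now [(1, 66), (9, 62), (10, 77)])
v11: WRITE b=19  (b history now [(2, 39), (7, 30), (8, 12), (11, 19)])
Read results in order: ['40', 'NONE', '66', 'NONE']
NONE count = 2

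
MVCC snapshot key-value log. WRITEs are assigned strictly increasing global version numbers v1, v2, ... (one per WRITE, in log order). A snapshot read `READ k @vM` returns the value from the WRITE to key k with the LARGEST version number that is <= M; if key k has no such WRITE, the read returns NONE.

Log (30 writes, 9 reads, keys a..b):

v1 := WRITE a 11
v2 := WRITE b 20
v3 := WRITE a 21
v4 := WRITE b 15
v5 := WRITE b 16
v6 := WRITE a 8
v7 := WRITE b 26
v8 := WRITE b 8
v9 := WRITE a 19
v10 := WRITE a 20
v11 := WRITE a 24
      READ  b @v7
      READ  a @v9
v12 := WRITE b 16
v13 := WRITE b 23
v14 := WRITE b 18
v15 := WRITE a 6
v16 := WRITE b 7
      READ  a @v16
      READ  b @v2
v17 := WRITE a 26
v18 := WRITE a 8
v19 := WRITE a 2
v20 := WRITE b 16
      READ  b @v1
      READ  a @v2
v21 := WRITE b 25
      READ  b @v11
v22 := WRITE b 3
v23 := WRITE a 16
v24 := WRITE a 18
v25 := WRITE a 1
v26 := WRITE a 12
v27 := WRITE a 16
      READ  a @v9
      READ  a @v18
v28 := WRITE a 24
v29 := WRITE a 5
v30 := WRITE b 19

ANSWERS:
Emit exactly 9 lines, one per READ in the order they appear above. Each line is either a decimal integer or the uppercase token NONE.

v1: WRITE a=11  (a history now [(1, 11)])
v2: WRITE b=20  (b history now [(2, 20)])
v3: WRITE a=21  (a history now [(1, 11), (3, 21)])
v4: WRITE b=15  (b history now [(2, 20), (4, 15)])
v5: WRITE b=16  (b history now [(2, 20), (4, 15), (5, 16)])
v6: WRITE a=8  (a history now [(1, 11), (3, 21), (6, 8)])
v7: WRITE b=26  (b history now [(2, 20), (4, 15), (5, 16), (7, 26)])
v8: WRITE b=8  (b history now [(2, 20), (4, 15), (5, 16), (7, 26), (8, 8)])
v9: WRITE a=19  (a history now [(1, 11), (3, 21), (6, 8), (9, 19)])
v10: WRITE a=20  (a history now [(1, 11), (3, 21), (6, 8), (9, 19), (10, 20)])
v11: WRITE a=24  (a history now [(1, 11), (3, 21), (6, 8), (9, 19), (10, 20), (11, 24)])
READ b @v7: history=[(2, 20), (4, 15), (5, 16), (7, 26), (8, 8)] -> pick v7 -> 26
READ a @v9: history=[(1, 11), (3, 21), (6, 8), (9, 19), (10, 20), (11, 24)] -> pick v9 -> 19
v12: WRITE b=16  (b history now [(2, 20), (4, 15), (5, 16), (7, 26), (8, 8), (12, 16)])
v13: WRITE b=23  (b history now [(2, 20), (4, 15), (5, 16), (7, 26), (8, 8), (12, 16), (13, 23)])
v14: WRITE b=18  (b history now [(2, 20), (4, 15), (5, 16), (7, 26), (8, 8), (12, 16), (13, 23), (14, 18)])
v15: WRITE a=6  (a history now [(1, 11), (3, 21), (6, 8), (9, 19), (10, 20), (11, 24), (15, 6)])
v16: WRITE b=7  (b history now [(2, 20), (4, 15), (5, 16), (7, 26), (8, 8), (12, 16), (13, 23), (14, 18), (16, 7)])
READ a @v16: history=[(1, 11), (3, 21), (6, 8), (9, 19), (10, 20), (11, 24), (15, 6)] -> pick v15 -> 6
READ b @v2: history=[(2, 20), (4, 15), (5, 16), (7, 26), (8, 8), (12, 16), (13, 23), (14, 18), (16, 7)] -> pick v2 -> 20
v17: WRITE a=26  (a history now [(1, 11), (3, 21), (6, 8), (9, 19), (10, 20), (11, 24), (15, 6), (17, 26)])
v18: WRITE a=8  (a history now [(1, 11), (3, 21), (6, 8), (9, 19), (10, 20), (11, 24), (15, 6), (17, 26), (18, 8)])
v19: WRITE a=2  (a history now [(1, 11), (3, 21), (6, 8), (9, 19), (10, 20), (11, 24), (15, 6), (17, 26), (18, 8), (19, 2)])
v20: WRITE b=16  (b history now [(2, 20), (4, 15), (5, 16), (7, 26), (8, 8), (12, 16), (13, 23), (14, 18), (16, 7), (20, 16)])
READ b @v1: history=[(2, 20), (4, 15), (5, 16), (7, 26), (8, 8), (12, 16), (13, 23), (14, 18), (16, 7), (20, 16)] -> no version <= 1 -> NONE
READ a @v2: history=[(1, 11), (3, 21), (6, 8), (9, 19), (10, 20), (11, 24), (15, 6), (17, 26), (18, 8), (19, 2)] -> pick v1 -> 11
v21: WRITE b=25  (b history now [(2, 20), (4, 15), (5, 16), (7, 26), (8, 8), (12, 16), (13, 23), (14, 18), (16, 7), (20, 16), (21, 25)])
READ b @v11: history=[(2, 20), (4, 15), (5, 16), (7, 26), (8, 8), (12, 16), (13, 23), (14, 18), (16, 7), (20, 16), (21, 25)] -> pick v8 -> 8
v22: WRITE b=3  (b history now [(2, 20), (4, 15), (5, 16), (7, 26), (8, 8), (12, 16), (13, 23), (14, 18), (16, 7), (20, 16), (21, 25), (22, 3)])
v23: WRITE a=16  (a history now [(1, 11), (3, 21), (6, 8), (9, 19), (10, 20), (11, 24), (15, 6), (17, 26), (18, 8), (19, 2), (23, 16)])
v24: WRITE a=18  (a history now [(1, 11), (3, 21), (6, 8), (9, 19), (10, 20), (11, 24), (15, 6), (17, 26), (18, 8), (19, 2), (23, 16), (24, 18)])
v25: WRITE a=1  (a history now [(1, 11), (3, 21), (6, 8), (9, 19), (10, 20), (11, 24), (15, 6), (17, 26), (18, 8), (19, 2), (23, 16), (24, 18), (25, 1)])
v26: WRITE a=12  (a history now [(1, 11), (3, 21), (6, 8), (9, 19), (10, 20), (11, 24), (15, 6), (17, 26), (18, 8), (19, 2), (23, 16), (24, 18), (25, 1), (26, 12)])
v27: WRITE a=16  (a history now [(1, 11), (3, 21), (6, 8), (9, 19), (10, 20), (11, 24), (15, 6), (17, 26), (18, 8), (19, 2), (23, 16), (24, 18), (25, 1), (26, 12), (27, 16)])
READ a @v9: history=[(1, 11), (3, 21), (6, 8), (9, 19), (10, 20), (11, 24), (15, 6), (17, 26), (18, 8), (19, 2), (23, 16), (24, 18), (25, 1), (26, 12), (27, 16)] -> pick v9 -> 19
READ a @v18: history=[(1, 11), (3, 21), (6, 8), (9, 19), (10, 20), (11, 24), (15, 6), (17, 26), (18, 8), (19, 2), (23, 16), (24, 18), (25, 1), (26, 12), (27, 16)] -> pick v18 -> 8
v28: WRITE a=24  (a history now [(1, 11), (3, 21), (6, 8), (9, 19), (10, 20), (11, 24), (15, 6), (17, 26), (18, 8), (19, 2), (23, 16), (24, 18), (25, 1), (26, 12), (27, 16), (28, 24)])
v29: WRITE a=5  (a history now [(1, 11), (3, 21), (6, 8), (9, 19), (10, 20), (11, 24), (15, 6), (17, 26), (18, 8), (19, 2), (23, 16), (24, 18), (25, 1), (26, 12), (27, 16), (28, 24), (29, 5)])
v30: WRITE b=19  (b history now [(2, 20), (4, 15), (5, 16), (7, 26), (8, 8), (12, 16), (13, 23), (14, 18), (16, 7), (20, 16), (21, 25), (22, 3), (30, 19)])

Answer: 26
19
6
20
NONE
11
8
19
8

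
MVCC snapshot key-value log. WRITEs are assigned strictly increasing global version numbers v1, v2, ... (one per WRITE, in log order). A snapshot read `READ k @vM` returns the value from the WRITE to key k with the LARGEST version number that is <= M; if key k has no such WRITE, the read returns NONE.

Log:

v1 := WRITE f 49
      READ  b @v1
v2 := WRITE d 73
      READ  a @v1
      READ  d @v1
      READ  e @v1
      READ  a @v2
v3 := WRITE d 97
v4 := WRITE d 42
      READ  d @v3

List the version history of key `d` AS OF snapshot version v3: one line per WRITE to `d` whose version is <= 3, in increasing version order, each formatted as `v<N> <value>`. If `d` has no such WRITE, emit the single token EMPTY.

Answer: v2 73
v3 97

Derivation:
Scan writes for key=d with version <= 3:
  v1 WRITE f 49 -> skip
  v2 WRITE d 73 -> keep
  v3 WRITE d 97 -> keep
  v4 WRITE d 42 -> drop (> snap)
Collected: [(2, 73), (3, 97)]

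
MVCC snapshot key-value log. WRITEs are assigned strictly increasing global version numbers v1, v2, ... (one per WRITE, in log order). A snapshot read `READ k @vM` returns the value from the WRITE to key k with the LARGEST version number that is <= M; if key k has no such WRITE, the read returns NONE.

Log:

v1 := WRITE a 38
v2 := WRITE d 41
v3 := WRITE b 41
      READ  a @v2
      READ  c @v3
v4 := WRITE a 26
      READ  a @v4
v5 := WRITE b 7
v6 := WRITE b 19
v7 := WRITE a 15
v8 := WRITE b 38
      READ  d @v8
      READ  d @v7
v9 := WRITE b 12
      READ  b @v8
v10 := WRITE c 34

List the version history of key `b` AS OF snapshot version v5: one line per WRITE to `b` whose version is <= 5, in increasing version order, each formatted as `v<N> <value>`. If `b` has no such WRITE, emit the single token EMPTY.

Answer: v3 41
v5 7

Derivation:
Scan writes for key=b with version <= 5:
  v1 WRITE a 38 -> skip
  v2 WRITE d 41 -> skip
  v3 WRITE b 41 -> keep
  v4 WRITE a 26 -> skip
  v5 WRITE b 7 -> keep
  v6 WRITE b 19 -> drop (> snap)
  v7 WRITE a 15 -> skip
  v8 WRITE b 38 -> drop (> snap)
  v9 WRITE b 12 -> drop (> snap)
  v10 WRITE c 34 -> skip
Collected: [(3, 41), (5, 7)]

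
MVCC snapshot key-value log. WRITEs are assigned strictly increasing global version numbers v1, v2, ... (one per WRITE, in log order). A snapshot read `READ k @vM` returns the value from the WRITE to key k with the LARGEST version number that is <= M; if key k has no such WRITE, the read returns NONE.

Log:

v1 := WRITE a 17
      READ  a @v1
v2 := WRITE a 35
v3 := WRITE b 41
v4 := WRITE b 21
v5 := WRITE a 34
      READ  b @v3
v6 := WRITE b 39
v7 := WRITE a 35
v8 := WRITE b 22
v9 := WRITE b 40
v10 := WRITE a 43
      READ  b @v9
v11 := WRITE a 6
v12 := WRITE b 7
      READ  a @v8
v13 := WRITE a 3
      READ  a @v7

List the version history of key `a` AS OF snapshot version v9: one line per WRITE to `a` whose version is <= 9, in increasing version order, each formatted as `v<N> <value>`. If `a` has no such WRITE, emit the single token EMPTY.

Answer: v1 17
v2 35
v5 34
v7 35

Derivation:
Scan writes for key=a with version <= 9:
  v1 WRITE a 17 -> keep
  v2 WRITE a 35 -> keep
  v3 WRITE b 41 -> skip
  v4 WRITE b 21 -> skip
  v5 WRITE a 34 -> keep
  v6 WRITE b 39 -> skip
  v7 WRITE a 35 -> keep
  v8 WRITE b 22 -> skip
  v9 WRITE b 40 -> skip
  v10 WRITE a 43 -> drop (> snap)
  v11 WRITE a 6 -> drop (> snap)
  v12 WRITE b 7 -> skip
  v13 WRITE a 3 -> drop (> snap)
Collected: [(1, 17), (2, 35), (5, 34), (7, 35)]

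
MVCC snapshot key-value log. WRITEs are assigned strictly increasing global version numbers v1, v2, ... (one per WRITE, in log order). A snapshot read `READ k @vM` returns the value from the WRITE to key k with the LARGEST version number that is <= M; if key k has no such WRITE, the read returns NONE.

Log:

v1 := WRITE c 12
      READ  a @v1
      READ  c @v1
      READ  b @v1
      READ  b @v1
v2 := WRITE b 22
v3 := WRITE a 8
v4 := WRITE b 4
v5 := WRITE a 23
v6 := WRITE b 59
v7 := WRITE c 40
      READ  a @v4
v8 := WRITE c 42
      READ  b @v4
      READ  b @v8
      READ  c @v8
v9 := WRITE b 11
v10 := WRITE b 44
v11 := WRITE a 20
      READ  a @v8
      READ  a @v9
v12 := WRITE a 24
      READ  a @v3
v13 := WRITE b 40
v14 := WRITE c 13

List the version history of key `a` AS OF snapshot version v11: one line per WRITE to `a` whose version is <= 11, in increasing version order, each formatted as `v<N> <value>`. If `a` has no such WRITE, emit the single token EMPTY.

Scan writes for key=a with version <= 11:
  v1 WRITE c 12 -> skip
  v2 WRITE b 22 -> skip
  v3 WRITE a 8 -> keep
  v4 WRITE b 4 -> skip
  v5 WRITE a 23 -> keep
  v6 WRITE b 59 -> skip
  v7 WRITE c 40 -> skip
  v8 WRITE c 42 -> skip
  v9 WRITE b 11 -> skip
  v10 WRITE b 44 -> skip
  v11 WRITE a 20 -> keep
  v12 WRITE a 24 -> drop (> snap)
  v13 WRITE b 40 -> skip
  v14 WRITE c 13 -> skip
Collected: [(3, 8), (5, 23), (11, 20)]

Answer: v3 8
v5 23
v11 20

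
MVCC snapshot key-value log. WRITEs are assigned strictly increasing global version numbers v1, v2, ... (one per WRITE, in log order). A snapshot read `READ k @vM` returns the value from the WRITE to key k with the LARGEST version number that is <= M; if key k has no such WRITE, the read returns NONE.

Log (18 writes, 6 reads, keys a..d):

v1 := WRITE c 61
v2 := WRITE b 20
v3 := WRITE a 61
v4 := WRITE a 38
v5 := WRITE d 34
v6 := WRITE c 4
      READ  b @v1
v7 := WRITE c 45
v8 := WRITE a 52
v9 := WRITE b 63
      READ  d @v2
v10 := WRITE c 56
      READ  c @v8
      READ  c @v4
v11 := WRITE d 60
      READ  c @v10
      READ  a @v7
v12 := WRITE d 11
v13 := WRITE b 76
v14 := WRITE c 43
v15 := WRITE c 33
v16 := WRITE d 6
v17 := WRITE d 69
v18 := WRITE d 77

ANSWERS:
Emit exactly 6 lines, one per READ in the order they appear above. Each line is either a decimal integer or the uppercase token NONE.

v1: WRITE c=61  (c history now [(1, 61)])
v2: WRITE b=20  (b history now [(2, 20)])
v3: WRITE a=61  (a history now [(3, 61)])
v4: WRITE a=38  (a history now [(3, 61), (4, 38)])
v5: WRITE d=34  (d history now [(5, 34)])
v6: WRITE c=4  (c history now [(1, 61), (6, 4)])
READ b @v1: history=[(2, 20)] -> no version <= 1 -> NONE
v7: WRITE c=45  (c history now [(1, 61), (6, 4), (7, 45)])
v8: WRITE a=52  (a history now [(3, 61), (4, 38), (8, 52)])
v9: WRITE b=63  (b history now [(2, 20), (9, 63)])
READ d @v2: history=[(5, 34)] -> no version <= 2 -> NONE
v10: WRITE c=56  (c history now [(1, 61), (6, 4), (7, 45), (10, 56)])
READ c @v8: history=[(1, 61), (6, 4), (7, 45), (10, 56)] -> pick v7 -> 45
READ c @v4: history=[(1, 61), (6, 4), (7, 45), (10, 56)] -> pick v1 -> 61
v11: WRITE d=60  (d history now [(5, 34), (11, 60)])
READ c @v10: history=[(1, 61), (6, 4), (7, 45), (10, 56)] -> pick v10 -> 56
READ a @v7: history=[(3, 61), (4, 38), (8, 52)] -> pick v4 -> 38
v12: WRITE d=11  (d history now [(5, 34), (11, 60), (12, 11)])
v13: WRITE b=76  (b history now [(2, 20), (9, 63), (13, 76)])
v14: WRITE c=43  (c history now [(1, 61), (6, 4), (7, 45), (10, 56), (14, 43)])
v15: WRITE c=33  (c history now [(1, 61), (6, 4), (7, 45), (10, 56), (14, 43), (15, 33)])
v16: WRITE d=6  (d history now [(5, 34), (11, 60), (12, 11), (16, 6)])
v17: WRITE d=69  (d history now [(5, 34), (11, 60), (12, 11), (16, 6), (17, 69)])
v18: WRITE d=77  (d history now [(5, 34), (11, 60), (12, 11), (16, 6), (17, 69), (18, 77)])

Answer: NONE
NONE
45
61
56
38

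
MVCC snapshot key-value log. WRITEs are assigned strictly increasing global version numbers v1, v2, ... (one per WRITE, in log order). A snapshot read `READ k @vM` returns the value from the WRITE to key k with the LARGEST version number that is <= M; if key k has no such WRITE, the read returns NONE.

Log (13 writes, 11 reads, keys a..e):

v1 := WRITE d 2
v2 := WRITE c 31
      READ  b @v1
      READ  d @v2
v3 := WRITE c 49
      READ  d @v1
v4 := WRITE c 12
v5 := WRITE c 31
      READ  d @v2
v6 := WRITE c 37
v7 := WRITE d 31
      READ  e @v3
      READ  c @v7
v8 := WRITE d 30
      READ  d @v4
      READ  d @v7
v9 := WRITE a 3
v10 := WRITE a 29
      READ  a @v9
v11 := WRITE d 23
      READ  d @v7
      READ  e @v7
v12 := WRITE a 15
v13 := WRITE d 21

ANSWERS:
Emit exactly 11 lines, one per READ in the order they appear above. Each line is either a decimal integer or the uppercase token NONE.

Answer: NONE
2
2
2
NONE
37
2
31
3
31
NONE

Derivation:
v1: WRITE d=2  (d history now [(1, 2)])
v2: WRITE c=31  (c history now [(2, 31)])
READ b @v1: history=[] -> no version <= 1 -> NONE
READ d @v2: history=[(1, 2)] -> pick v1 -> 2
v3: WRITE c=49  (c history now [(2, 31), (3, 49)])
READ d @v1: history=[(1, 2)] -> pick v1 -> 2
v4: WRITE c=12  (c history now [(2, 31), (3, 49), (4, 12)])
v5: WRITE c=31  (c history now [(2, 31), (3, 49), (4, 12), (5, 31)])
READ d @v2: history=[(1, 2)] -> pick v1 -> 2
v6: WRITE c=37  (c history now [(2, 31), (3, 49), (4, 12), (5, 31), (6, 37)])
v7: WRITE d=31  (d history now [(1, 2), (7, 31)])
READ e @v3: history=[] -> no version <= 3 -> NONE
READ c @v7: history=[(2, 31), (3, 49), (4, 12), (5, 31), (6, 37)] -> pick v6 -> 37
v8: WRITE d=30  (d history now [(1, 2), (7, 31), (8, 30)])
READ d @v4: history=[(1, 2), (7, 31), (8, 30)] -> pick v1 -> 2
READ d @v7: history=[(1, 2), (7, 31), (8, 30)] -> pick v7 -> 31
v9: WRITE a=3  (a history now [(9, 3)])
v10: WRITE a=29  (a history now [(9, 3), (10, 29)])
READ a @v9: history=[(9, 3), (10, 29)] -> pick v9 -> 3
v11: WRITE d=23  (d history now [(1, 2), (7, 31), (8, 30), (11, 23)])
READ d @v7: history=[(1, 2), (7, 31), (8, 30), (11, 23)] -> pick v7 -> 31
READ e @v7: history=[] -> no version <= 7 -> NONE
v12: WRITE a=15  (a history now [(9, 3), (10, 29), (12, 15)])
v13: WRITE d=21  (d history now [(1, 2), (7, 31), (8, 30), (11, 23), (13, 21)])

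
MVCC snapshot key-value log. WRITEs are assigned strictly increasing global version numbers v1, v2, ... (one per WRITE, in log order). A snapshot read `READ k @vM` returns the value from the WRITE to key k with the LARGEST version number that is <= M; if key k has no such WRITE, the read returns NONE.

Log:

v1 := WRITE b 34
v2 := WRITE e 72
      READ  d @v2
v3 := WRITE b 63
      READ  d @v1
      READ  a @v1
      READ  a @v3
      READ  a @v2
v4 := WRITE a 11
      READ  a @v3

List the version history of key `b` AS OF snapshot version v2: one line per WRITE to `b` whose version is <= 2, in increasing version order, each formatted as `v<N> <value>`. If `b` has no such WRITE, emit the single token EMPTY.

Answer: v1 34

Derivation:
Scan writes for key=b with version <= 2:
  v1 WRITE b 34 -> keep
  v2 WRITE e 72 -> skip
  v3 WRITE b 63 -> drop (> snap)
  v4 WRITE a 11 -> skip
Collected: [(1, 34)]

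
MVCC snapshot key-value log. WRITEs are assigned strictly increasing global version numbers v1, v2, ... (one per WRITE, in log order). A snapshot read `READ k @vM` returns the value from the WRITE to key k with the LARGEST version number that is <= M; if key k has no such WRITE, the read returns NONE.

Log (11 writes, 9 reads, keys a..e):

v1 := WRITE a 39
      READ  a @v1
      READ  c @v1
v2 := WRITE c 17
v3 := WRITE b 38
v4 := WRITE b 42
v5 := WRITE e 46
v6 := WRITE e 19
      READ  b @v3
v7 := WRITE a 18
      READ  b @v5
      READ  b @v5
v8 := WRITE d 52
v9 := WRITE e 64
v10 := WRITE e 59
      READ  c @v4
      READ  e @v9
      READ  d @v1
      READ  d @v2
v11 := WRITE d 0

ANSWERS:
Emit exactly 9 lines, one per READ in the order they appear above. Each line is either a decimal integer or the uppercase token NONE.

Answer: 39
NONE
38
42
42
17
64
NONE
NONE

Derivation:
v1: WRITE a=39  (a history now [(1, 39)])
READ a @v1: history=[(1, 39)] -> pick v1 -> 39
READ c @v1: history=[] -> no version <= 1 -> NONE
v2: WRITE c=17  (c history now [(2, 17)])
v3: WRITE b=38  (b history now [(3, 38)])
v4: WRITE b=42  (b history now [(3, 38), (4, 42)])
v5: WRITE e=46  (e history now [(5, 46)])
v6: WRITE e=19  (e history now [(5, 46), (6, 19)])
READ b @v3: history=[(3, 38), (4, 42)] -> pick v3 -> 38
v7: WRITE a=18  (a history now [(1, 39), (7, 18)])
READ b @v5: history=[(3, 38), (4, 42)] -> pick v4 -> 42
READ b @v5: history=[(3, 38), (4, 42)] -> pick v4 -> 42
v8: WRITE d=52  (d history now [(8, 52)])
v9: WRITE e=64  (e history now [(5, 46), (6, 19), (9, 64)])
v10: WRITE e=59  (e history now [(5, 46), (6, 19), (9, 64), (10, 59)])
READ c @v4: history=[(2, 17)] -> pick v2 -> 17
READ e @v9: history=[(5, 46), (6, 19), (9, 64), (10, 59)] -> pick v9 -> 64
READ d @v1: history=[(8, 52)] -> no version <= 1 -> NONE
READ d @v2: history=[(8, 52)] -> no version <= 2 -> NONE
v11: WRITE d=0  (d history now [(8, 52), (11, 0)])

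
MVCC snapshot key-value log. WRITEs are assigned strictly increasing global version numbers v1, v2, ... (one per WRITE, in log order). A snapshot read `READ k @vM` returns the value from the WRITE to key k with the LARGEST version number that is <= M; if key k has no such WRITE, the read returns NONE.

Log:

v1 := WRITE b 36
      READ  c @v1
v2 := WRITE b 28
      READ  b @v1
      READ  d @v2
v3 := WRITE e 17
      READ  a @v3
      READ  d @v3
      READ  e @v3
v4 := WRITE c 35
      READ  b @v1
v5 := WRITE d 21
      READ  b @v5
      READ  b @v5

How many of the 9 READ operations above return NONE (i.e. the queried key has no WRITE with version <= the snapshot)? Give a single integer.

v1: WRITE b=36  (b history now [(1, 36)])
READ c @v1: history=[] -> no version <= 1 -> NONE
v2: WRITE b=28  (b history now [(1, 36), (2, 28)])
READ b @v1: history=[(1, 36), (2, 28)] -> pick v1 -> 36
READ d @v2: history=[] -> no version <= 2 -> NONE
v3: WRITE e=17  (e history now [(3, 17)])
READ a @v3: history=[] -> no version <= 3 -> NONE
READ d @v3: history=[] -> no version <= 3 -> NONE
READ e @v3: history=[(3, 17)] -> pick v3 -> 17
v4: WRITE c=35  (c history now [(4, 35)])
READ b @v1: history=[(1, 36), (2, 28)] -> pick v1 -> 36
v5: WRITE d=21  (d history now [(5, 21)])
READ b @v5: history=[(1, 36), (2, 28)] -> pick v2 -> 28
READ b @v5: history=[(1, 36), (2, 28)] -> pick v2 -> 28
Read results in order: ['NONE', '36', 'NONE', 'NONE', 'NONE', '17', '36', '28', '28']
NONE count = 4

Answer: 4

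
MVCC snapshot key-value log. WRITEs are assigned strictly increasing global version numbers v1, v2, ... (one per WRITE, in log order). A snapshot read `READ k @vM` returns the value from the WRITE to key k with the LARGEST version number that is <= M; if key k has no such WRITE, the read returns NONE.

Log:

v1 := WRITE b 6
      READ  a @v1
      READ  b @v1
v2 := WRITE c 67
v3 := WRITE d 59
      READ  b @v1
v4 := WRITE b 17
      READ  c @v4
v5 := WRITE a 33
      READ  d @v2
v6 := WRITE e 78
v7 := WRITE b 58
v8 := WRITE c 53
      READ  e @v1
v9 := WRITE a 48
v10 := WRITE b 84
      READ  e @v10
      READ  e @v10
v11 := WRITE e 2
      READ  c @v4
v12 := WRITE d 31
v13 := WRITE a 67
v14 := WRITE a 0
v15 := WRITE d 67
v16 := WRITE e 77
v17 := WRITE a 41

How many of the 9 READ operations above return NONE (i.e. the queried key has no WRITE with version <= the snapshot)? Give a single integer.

Answer: 3

Derivation:
v1: WRITE b=6  (b history now [(1, 6)])
READ a @v1: history=[] -> no version <= 1 -> NONE
READ b @v1: history=[(1, 6)] -> pick v1 -> 6
v2: WRITE c=67  (c history now [(2, 67)])
v3: WRITE d=59  (d history now [(3, 59)])
READ b @v1: history=[(1, 6)] -> pick v1 -> 6
v4: WRITE b=17  (b history now [(1, 6), (4, 17)])
READ c @v4: history=[(2, 67)] -> pick v2 -> 67
v5: WRITE a=33  (a history now [(5, 33)])
READ d @v2: history=[(3, 59)] -> no version <= 2 -> NONE
v6: WRITE e=78  (e history now [(6, 78)])
v7: WRITE b=58  (b history now [(1, 6), (4, 17), (7, 58)])
v8: WRITE c=53  (c history now [(2, 67), (8, 53)])
READ e @v1: history=[(6, 78)] -> no version <= 1 -> NONE
v9: WRITE a=48  (a history now [(5, 33), (9, 48)])
v10: WRITE b=84  (b history now [(1, 6), (4, 17), (7, 58), (10, 84)])
READ e @v10: history=[(6, 78)] -> pick v6 -> 78
READ e @v10: history=[(6, 78)] -> pick v6 -> 78
v11: WRITE e=2  (e history now [(6, 78), (11, 2)])
READ c @v4: history=[(2, 67), (8, 53)] -> pick v2 -> 67
v12: WRITE d=31  (d history now [(3, 59), (12, 31)])
v13: WRITE a=67  (a history now [(5, 33), (9, 48), (13, 67)])
v14: WRITE a=0  (a history now [(5, 33), (9, 48), (13, 67), (14, 0)])
v15: WRITE d=67  (d history now [(3, 59), (12, 31), (15, 67)])
v16: WRITE e=77  (e history now [(6, 78), (11, 2), (16, 77)])
v17: WRITE a=41  (a history now [(5, 33), (9, 48), (13, 67), (14, 0), (17, 41)])
Read results in order: ['NONE', '6', '6', '67', 'NONE', 'NONE', '78', '78', '67']
NONE count = 3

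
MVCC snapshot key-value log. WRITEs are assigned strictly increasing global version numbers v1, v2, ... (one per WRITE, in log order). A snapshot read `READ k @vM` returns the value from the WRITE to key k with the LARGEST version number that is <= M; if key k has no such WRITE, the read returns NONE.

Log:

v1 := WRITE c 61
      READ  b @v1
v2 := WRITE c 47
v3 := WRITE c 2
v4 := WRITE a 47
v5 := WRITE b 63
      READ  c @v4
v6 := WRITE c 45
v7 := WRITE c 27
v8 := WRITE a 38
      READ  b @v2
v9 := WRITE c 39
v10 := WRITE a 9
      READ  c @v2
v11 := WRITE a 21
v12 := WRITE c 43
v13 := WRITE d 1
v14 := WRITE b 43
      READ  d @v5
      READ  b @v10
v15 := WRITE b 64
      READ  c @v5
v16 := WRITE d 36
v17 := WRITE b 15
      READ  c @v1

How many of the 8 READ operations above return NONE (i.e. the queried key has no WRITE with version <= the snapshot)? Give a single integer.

v1: WRITE c=61  (c history now [(1, 61)])
READ b @v1: history=[] -> no version <= 1 -> NONE
v2: WRITE c=47  (c history now [(1, 61), (2, 47)])
v3: WRITE c=2  (c history now [(1, 61), (2, 47), (3, 2)])
v4: WRITE a=47  (a history now [(4, 47)])
v5: WRITE b=63  (b history now [(5, 63)])
READ c @v4: history=[(1, 61), (2, 47), (3, 2)] -> pick v3 -> 2
v6: WRITE c=45  (c history now [(1, 61), (2, 47), (3, 2), (6, 45)])
v7: WRITE c=27  (c history now [(1, 61), (2, 47), (3, 2), (6, 45), (7, 27)])
v8: WRITE a=38  (a history now [(4, 47), (8, 38)])
READ b @v2: history=[(5, 63)] -> no version <= 2 -> NONE
v9: WRITE c=39  (c history now [(1, 61), (2, 47), (3, 2), (6, 45), (7, 27), (9, 39)])
v10: WRITE a=9  (a history now [(4, 47), (8, 38), (10, 9)])
READ c @v2: history=[(1, 61), (2, 47), (3, 2), (6, 45), (7, 27), (9, 39)] -> pick v2 -> 47
v11: WRITE a=21  (a history now [(4, 47), (8, 38), (10, 9), (11, 21)])
v12: WRITE c=43  (c history now [(1, 61), (2, 47), (3, 2), (6, 45), (7, 27), (9, 39), (12, 43)])
v13: WRITE d=1  (d history now [(13, 1)])
v14: WRITE b=43  (b history now [(5, 63), (14, 43)])
READ d @v5: history=[(13, 1)] -> no version <= 5 -> NONE
READ b @v10: history=[(5, 63), (14, 43)] -> pick v5 -> 63
v15: WRITE b=64  (b history now [(5, 63), (14, 43), (15, 64)])
READ c @v5: history=[(1, 61), (2, 47), (3, 2), (6, 45), (7, 27), (9, 39), (12, 43)] -> pick v3 -> 2
v16: WRITE d=36  (d history now [(13, 1), (16, 36)])
v17: WRITE b=15  (b history now [(5, 63), (14, 43), (15, 64), (17, 15)])
READ c @v1: history=[(1, 61), (2, 47), (3, 2), (6, 45), (7, 27), (9, 39), (12, 43)] -> pick v1 -> 61
Read results in order: ['NONE', '2', 'NONE', '47', 'NONE', '63', '2', '61']
NONE count = 3

Answer: 3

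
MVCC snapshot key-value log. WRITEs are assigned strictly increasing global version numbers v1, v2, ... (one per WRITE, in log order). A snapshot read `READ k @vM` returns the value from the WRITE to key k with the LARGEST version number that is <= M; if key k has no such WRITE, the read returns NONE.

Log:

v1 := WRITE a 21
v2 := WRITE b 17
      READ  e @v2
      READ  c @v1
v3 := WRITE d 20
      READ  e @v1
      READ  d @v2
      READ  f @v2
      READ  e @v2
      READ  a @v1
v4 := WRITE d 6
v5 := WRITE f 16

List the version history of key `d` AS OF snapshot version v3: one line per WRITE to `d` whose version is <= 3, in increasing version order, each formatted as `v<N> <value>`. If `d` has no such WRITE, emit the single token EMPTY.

Scan writes for key=d with version <= 3:
  v1 WRITE a 21 -> skip
  v2 WRITE b 17 -> skip
  v3 WRITE d 20 -> keep
  v4 WRITE d 6 -> drop (> snap)
  v5 WRITE f 16 -> skip
Collected: [(3, 20)]

Answer: v3 20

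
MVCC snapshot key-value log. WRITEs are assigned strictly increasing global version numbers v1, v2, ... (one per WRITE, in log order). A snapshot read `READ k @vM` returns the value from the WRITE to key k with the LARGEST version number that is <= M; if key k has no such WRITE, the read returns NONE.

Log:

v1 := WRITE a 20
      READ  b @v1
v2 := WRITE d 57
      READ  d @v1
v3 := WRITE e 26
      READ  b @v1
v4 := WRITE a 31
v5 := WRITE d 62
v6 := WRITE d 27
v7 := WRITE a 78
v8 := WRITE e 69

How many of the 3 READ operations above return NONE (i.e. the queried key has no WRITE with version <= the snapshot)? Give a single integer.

Answer: 3

Derivation:
v1: WRITE a=20  (a history now [(1, 20)])
READ b @v1: history=[] -> no version <= 1 -> NONE
v2: WRITE d=57  (d history now [(2, 57)])
READ d @v1: history=[(2, 57)] -> no version <= 1 -> NONE
v3: WRITE e=26  (e history now [(3, 26)])
READ b @v1: history=[] -> no version <= 1 -> NONE
v4: WRITE a=31  (a history now [(1, 20), (4, 31)])
v5: WRITE d=62  (d history now [(2, 57), (5, 62)])
v6: WRITE d=27  (d history now [(2, 57), (5, 62), (6, 27)])
v7: WRITE a=78  (a history now [(1, 20), (4, 31), (7, 78)])
v8: WRITE e=69  (e history now [(3, 26), (8, 69)])
Read results in order: ['NONE', 'NONE', 'NONE']
NONE count = 3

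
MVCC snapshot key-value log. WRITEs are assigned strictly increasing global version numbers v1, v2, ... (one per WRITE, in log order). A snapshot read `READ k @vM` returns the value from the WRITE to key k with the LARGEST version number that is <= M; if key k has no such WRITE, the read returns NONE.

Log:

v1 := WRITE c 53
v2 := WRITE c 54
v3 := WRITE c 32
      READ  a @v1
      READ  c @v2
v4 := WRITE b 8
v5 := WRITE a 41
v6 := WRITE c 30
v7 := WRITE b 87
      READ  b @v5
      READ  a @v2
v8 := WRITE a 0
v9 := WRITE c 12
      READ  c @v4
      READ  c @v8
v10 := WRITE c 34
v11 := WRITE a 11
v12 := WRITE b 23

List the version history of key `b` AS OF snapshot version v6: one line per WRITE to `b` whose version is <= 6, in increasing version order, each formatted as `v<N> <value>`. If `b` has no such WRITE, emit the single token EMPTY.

Answer: v4 8

Derivation:
Scan writes for key=b with version <= 6:
  v1 WRITE c 53 -> skip
  v2 WRITE c 54 -> skip
  v3 WRITE c 32 -> skip
  v4 WRITE b 8 -> keep
  v5 WRITE a 41 -> skip
  v6 WRITE c 30 -> skip
  v7 WRITE b 87 -> drop (> snap)
  v8 WRITE a 0 -> skip
  v9 WRITE c 12 -> skip
  v10 WRITE c 34 -> skip
  v11 WRITE a 11 -> skip
  v12 WRITE b 23 -> drop (> snap)
Collected: [(4, 8)]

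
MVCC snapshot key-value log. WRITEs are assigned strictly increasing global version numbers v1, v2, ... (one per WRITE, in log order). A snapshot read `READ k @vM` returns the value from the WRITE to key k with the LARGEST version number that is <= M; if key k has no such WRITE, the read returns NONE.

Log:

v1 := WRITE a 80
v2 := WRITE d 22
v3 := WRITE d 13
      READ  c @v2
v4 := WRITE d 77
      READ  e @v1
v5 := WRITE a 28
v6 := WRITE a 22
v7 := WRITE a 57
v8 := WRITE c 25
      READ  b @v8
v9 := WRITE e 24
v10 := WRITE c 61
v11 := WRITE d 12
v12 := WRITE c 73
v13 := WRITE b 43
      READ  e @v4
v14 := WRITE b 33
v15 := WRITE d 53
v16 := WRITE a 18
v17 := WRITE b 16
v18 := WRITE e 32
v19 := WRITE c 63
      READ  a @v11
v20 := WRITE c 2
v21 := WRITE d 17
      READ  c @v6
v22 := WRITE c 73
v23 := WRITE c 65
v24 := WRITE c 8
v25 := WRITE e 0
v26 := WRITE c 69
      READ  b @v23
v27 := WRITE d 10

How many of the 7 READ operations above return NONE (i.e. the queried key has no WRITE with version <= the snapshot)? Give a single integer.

v1: WRITE a=80  (a history now [(1, 80)])
v2: WRITE d=22  (d history now [(2, 22)])
v3: WRITE d=13  (d history now [(2, 22), (3, 13)])
READ c @v2: history=[] -> no version <= 2 -> NONE
v4: WRITE d=77  (d history now [(2, 22), (3, 13), (4, 77)])
READ e @v1: history=[] -> no version <= 1 -> NONE
v5: WRITE a=28  (a history now [(1, 80), (5, 28)])
v6: WRITE a=22  (a history now [(1, 80), (5, 28), (6, 22)])
v7: WRITE a=57  (a history now [(1, 80), (5, 28), (6, 22), (7, 57)])
v8: WRITE c=25  (c history now [(8, 25)])
READ b @v8: history=[] -> no version <= 8 -> NONE
v9: WRITE e=24  (e history now [(9, 24)])
v10: WRITE c=61  (c history now [(8, 25), (10, 61)])
v11: WRITE d=12  (d history now [(2, 22), (3, 13), (4, 77), (11, 12)])
v12: WRITE c=73  (c history now [(8, 25), (10, 61), (12, 73)])
v13: WRITE b=43  (b history now [(13, 43)])
READ e @v4: history=[(9, 24)] -> no version <= 4 -> NONE
v14: WRITE b=33  (b history now [(13, 43), (14, 33)])
v15: WRITE d=53  (d history now [(2, 22), (3, 13), (4, 77), (11, 12), (15, 53)])
v16: WRITE a=18  (a history now [(1, 80), (5, 28), (6, 22), (7, 57), (16, 18)])
v17: WRITE b=16  (b history now [(13, 43), (14, 33), (17, 16)])
v18: WRITE e=32  (e history now [(9, 24), (18, 32)])
v19: WRITE c=63  (c history now [(8, 25), (10, 61), (12, 73), (19, 63)])
READ a @v11: history=[(1, 80), (5, 28), (6, 22), (7, 57), (16, 18)] -> pick v7 -> 57
v20: WRITE c=2  (c history now [(8, 25), (10, 61), (12, 73), (19, 63), (20, 2)])
v21: WRITE d=17  (d history now [(2, 22), (3, 13), (4, 77), (11, 12), (15, 53), (21, 17)])
READ c @v6: history=[(8, 25), (10, 61), (12, 73), (19, 63), (20, 2)] -> no version <= 6 -> NONE
v22: WRITE c=73  (c history now [(8, 25), (10, 61), (12, 73), (19, 63), (20, 2), (22, 73)])
v23: WRITE c=65  (c history now [(8, 25), (10, 61), (12, 73), (19, 63), (20, 2), (22, 73), (23, 65)])
v24: WRITE c=8  (c history now [(8, 25), (10, 61), (12, 73), (19, 63), (20, 2), (22, 73), (23, 65), (24, 8)])
v25: WRITE e=0  (e history now [(9, 24), (18, 32), (25, 0)])
v26: WRITE c=69  (c history now [(8, 25), (10, 61), (12, 73), (19, 63), (20, 2), (22, 73), (23, 65), (24, 8), (26, 69)])
READ b @v23: history=[(13, 43), (14, 33), (17, 16)] -> pick v17 -> 16
v27: WRITE d=10  (d history now [(2, 22), (3, 13), (4, 77), (11, 12), (15, 53), (21, 17), (27, 10)])
Read results in order: ['NONE', 'NONE', 'NONE', 'NONE', '57', 'NONE', '16']
NONE count = 5

Answer: 5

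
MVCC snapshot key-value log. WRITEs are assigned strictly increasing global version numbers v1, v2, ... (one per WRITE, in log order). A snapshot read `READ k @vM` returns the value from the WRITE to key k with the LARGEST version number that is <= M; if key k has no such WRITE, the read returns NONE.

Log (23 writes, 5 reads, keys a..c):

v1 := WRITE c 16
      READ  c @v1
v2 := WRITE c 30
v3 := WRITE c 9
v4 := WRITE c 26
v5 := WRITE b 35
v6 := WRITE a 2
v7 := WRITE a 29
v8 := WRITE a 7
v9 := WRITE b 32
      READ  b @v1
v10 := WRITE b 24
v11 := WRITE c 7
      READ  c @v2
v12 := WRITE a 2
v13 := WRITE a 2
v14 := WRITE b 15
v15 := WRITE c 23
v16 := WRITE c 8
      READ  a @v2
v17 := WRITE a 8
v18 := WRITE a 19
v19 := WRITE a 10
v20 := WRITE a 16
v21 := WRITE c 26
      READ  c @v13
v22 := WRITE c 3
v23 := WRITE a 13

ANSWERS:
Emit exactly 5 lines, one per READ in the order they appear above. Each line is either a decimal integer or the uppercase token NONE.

v1: WRITE c=16  (c history now [(1, 16)])
READ c @v1: history=[(1, 16)] -> pick v1 -> 16
v2: WRITE c=30  (c history now [(1, 16), (2, 30)])
v3: WRITE c=9  (c history now [(1, 16), (2, 30), (3, 9)])
v4: WRITE c=26  (c history now [(1, 16), (2, 30), (3, 9), (4, 26)])
v5: WRITE b=35  (b history now [(5, 35)])
v6: WRITE a=2  (a history now [(6, 2)])
v7: WRITE a=29  (a history now [(6, 2), (7, 29)])
v8: WRITE a=7  (a history now [(6, 2), (7, 29), (8, 7)])
v9: WRITE b=32  (b history now [(5, 35), (9, 32)])
READ b @v1: history=[(5, 35), (9, 32)] -> no version <= 1 -> NONE
v10: WRITE b=24  (b history now [(5, 35), (9, 32), (10, 24)])
v11: WRITE c=7  (c history now [(1, 16), (2, 30), (3, 9), (4, 26), (11, 7)])
READ c @v2: history=[(1, 16), (2, 30), (3, 9), (4, 26), (11, 7)] -> pick v2 -> 30
v12: WRITE a=2  (a history now [(6, 2), (7, 29), (8, 7), (12, 2)])
v13: WRITE a=2  (a history now [(6, 2), (7, 29), (8, 7), (12, 2), (13, 2)])
v14: WRITE b=15  (b history now [(5, 35), (9, 32), (10, 24), (14, 15)])
v15: WRITE c=23  (c history now [(1, 16), (2, 30), (3, 9), (4, 26), (11, 7), (15, 23)])
v16: WRITE c=8  (c history now [(1, 16), (2, 30), (3, 9), (4, 26), (11, 7), (15, 23), (16, 8)])
READ a @v2: history=[(6, 2), (7, 29), (8, 7), (12, 2), (13, 2)] -> no version <= 2 -> NONE
v17: WRITE a=8  (a history now [(6, 2), (7, 29), (8, 7), (12, 2), (13, 2), (17, 8)])
v18: WRITE a=19  (a history now [(6, 2), (7, 29), (8, 7), (12, 2), (13, 2), (17, 8), (18, 19)])
v19: WRITE a=10  (a history now [(6, 2), (7, 29), (8, 7), (12, 2), (13, 2), (17, 8), (18, 19), (19, 10)])
v20: WRITE a=16  (a history now [(6, 2), (7, 29), (8, 7), (12, 2), (13, 2), (17, 8), (18, 19), (19, 10), (20, 16)])
v21: WRITE c=26  (c history now [(1, 16), (2, 30), (3, 9), (4, 26), (11, 7), (15, 23), (16, 8), (21, 26)])
READ c @v13: history=[(1, 16), (2, 30), (3, 9), (4, 26), (11, 7), (15, 23), (16, 8), (21, 26)] -> pick v11 -> 7
v22: WRITE c=3  (c history now [(1, 16), (2, 30), (3, 9), (4, 26), (11, 7), (15, 23), (16, 8), (21, 26), (22, 3)])
v23: WRITE a=13  (a history now [(6, 2), (7, 29), (8, 7), (12, 2), (13, 2), (17, 8), (18, 19), (19, 10), (20, 16), (23, 13)])

Answer: 16
NONE
30
NONE
7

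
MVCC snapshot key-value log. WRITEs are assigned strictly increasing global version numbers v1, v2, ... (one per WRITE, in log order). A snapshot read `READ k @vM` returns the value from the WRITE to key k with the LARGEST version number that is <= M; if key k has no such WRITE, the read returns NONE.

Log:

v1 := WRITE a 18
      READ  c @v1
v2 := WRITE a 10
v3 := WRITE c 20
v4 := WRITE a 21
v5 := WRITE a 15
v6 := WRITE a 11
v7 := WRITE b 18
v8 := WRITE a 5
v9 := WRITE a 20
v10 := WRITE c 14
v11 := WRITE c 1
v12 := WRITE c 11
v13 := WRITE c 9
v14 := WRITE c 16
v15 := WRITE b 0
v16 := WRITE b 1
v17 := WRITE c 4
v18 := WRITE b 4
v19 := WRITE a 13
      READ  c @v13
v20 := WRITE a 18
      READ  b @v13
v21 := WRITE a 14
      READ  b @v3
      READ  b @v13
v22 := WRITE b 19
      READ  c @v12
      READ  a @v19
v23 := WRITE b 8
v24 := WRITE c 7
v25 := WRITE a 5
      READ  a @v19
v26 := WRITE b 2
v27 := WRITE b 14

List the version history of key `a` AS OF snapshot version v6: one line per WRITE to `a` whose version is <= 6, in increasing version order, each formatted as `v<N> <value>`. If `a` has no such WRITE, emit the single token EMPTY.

Answer: v1 18
v2 10
v4 21
v5 15
v6 11

Derivation:
Scan writes for key=a with version <= 6:
  v1 WRITE a 18 -> keep
  v2 WRITE a 10 -> keep
  v3 WRITE c 20 -> skip
  v4 WRITE a 21 -> keep
  v5 WRITE a 15 -> keep
  v6 WRITE a 11 -> keep
  v7 WRITE b 18 -> skip
  v8 WRITE a 5 -> drop (> snap)
  v9 WRITE a 20 -> drop (> snap)
  v10 WRITE c 14 -> skip
  v11 WRITE c 1 -> skip
  v12 WRITE c 11 -> skip
  v13 WRITE c 9 -> skip
  v14 WRITE c 16 -> skip
  v15 WRITE b 0 -> skip
  v16 WRITE b 1 -> skip
  v17 WRITE c 4 -> skip
  v18 WRITE b 4 -> skip
  v19 WRITE a 13 -> drop (> snap)
  v20 WRITE a 18 -> drop (> snap)
  v21 WRITE a 14 -> drop (> snap)
  v22 WRITE b 19 -> skip
  v23 WRITE b 8 -> skip
  v24 WRITE c 7 -> skip
  v25 WRITE a 5 -> drop (> snap)
  v26 WRITE b 2 -> skip
  v27 WRITE b 14 -> skip
Collected: [(1, 18), (2, 10), (4, 21), (5, 15), (6, 11)]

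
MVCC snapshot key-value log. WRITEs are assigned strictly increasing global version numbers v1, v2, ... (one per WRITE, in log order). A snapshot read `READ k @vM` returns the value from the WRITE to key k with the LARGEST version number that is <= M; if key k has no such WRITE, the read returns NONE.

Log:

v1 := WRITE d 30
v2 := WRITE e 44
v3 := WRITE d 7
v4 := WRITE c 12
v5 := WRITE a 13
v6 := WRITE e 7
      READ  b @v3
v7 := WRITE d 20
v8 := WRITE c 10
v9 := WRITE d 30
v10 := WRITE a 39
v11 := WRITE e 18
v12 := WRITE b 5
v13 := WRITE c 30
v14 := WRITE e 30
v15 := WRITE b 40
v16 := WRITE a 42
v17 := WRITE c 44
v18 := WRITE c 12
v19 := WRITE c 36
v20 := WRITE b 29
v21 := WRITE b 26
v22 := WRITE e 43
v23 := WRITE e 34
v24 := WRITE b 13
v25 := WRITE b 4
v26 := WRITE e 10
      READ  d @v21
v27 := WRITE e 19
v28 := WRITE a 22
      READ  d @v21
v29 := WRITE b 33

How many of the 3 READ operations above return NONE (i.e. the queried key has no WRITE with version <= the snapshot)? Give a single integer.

Answer: 1

Derivation:
v1: WRITE d=30  (d history now [(1, 30)])
v2: WRITE e=44  (e history now [(2, 44)])
v3: WRITE d=7  (d history now [(1, 30), (3, 7)])
v4: WRITE c=12  (c history now [(4, 12)])
v5: WRITE a=13  (a history now [(5, 13)])
v6: WRITE e=7  (e history now [(2, 44), (6, 7)])
READ b @v3: history=[] -> no version <= 3 -> NONE
v7: WRITE d=20  (d history now [(1, 30), (3, 7), (7, 20)])
v8: WRITE c=10  (c history now [(4, 12), (8, 10)])
v9: WRITE d=30  (d history now [(1, 30), (3, 7), (7, 20), (9, 30)])
v10: WRITE a=39  (a history now [(5, 13), (10, 39)])
v11: WRITE e=18  (e history now [(2, 44), (6, 7), (11, 18)])
v12: WRITE b=5  (b history now [(12, 5)])
v13: WRITE c=30  (c history now [(4, 12), (8, 10), (13, 30)])
v14: WRITE e=30  (e history now [(2, 44), (6, 7), (11, 18), (14, 30)])
v15: WRITE b=40  (b history now [(12, 5), (15, 40)])
v16: WRITE a=42  (a history now [(5, 13), (10, 39), (16, 42)])
v17: WRITE c=44  (c history now [(4, 12), (8, 10), (13, 30), (17, 44)])
v18: WRITE c=12  (c history now [(4, 12), (8, 10), (13, 30), (17, 44), (18, 12)])
v19: WRITE c=36  (c history now [(4, 12), (8, 10), (13, 30), (17, 44), (18, 12), (19, 36)])
v20: WRITE b=29  (b history now [(12, 5), (15, 40), (20, 29)])
v21: WRITE b=26  (b history now [(12, 5), (15, 40), (20, 29), (21, 26)])
v22: WRITE e=43  (e history now [(2, 44), (6, 7), (11, 18), (14, 30), (22, 43)])
v23: WRITE e=34  (e history now [(2, 44), (6, 7), (11, 18), (14, 30), (22, 43), (23, 34)])
v24: WRITE b=13  (b history now [(12, 5), (15, 40), (20, 29), (21, 26), (24, 13)])
v25: WRITE b=4  (b history now [(12, 5), (15, 40), (20, 29), (21, 26), (24, 13), (25, 4)])
v26: WRITE e=10  (e history now [(2, 44), (6, 7), (11, 18), (14, 30), (22, 43), (23, 34), (26, 10)])
READ d @v21: history=[(1, 30), (3, 7), (7, 20), (9, 30)] -> pick v9 -> 30
v27: WRITE e=19  (e history now [(2, 44), (6, 7), (11, 18), (14, 30), (22, 43), (23, 34), (26, 10), (27, 19)])
v28: WRITE a=22  (a history now [(5, 13), (10, 39), (16, 42), (28, 22)])
READ d @v21: history=[(1, 30), (3, 7), (7, 20), (9, 30)] -> pick v9 -> 30
v29: WRITE b=33  (b history now [(12, 5), (15, 40), (20, 29), (21, 26), (24, 13), (25, 4), (29, 33)])
Read results in order: ['NONE', '30', '30']
NONE count = 1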